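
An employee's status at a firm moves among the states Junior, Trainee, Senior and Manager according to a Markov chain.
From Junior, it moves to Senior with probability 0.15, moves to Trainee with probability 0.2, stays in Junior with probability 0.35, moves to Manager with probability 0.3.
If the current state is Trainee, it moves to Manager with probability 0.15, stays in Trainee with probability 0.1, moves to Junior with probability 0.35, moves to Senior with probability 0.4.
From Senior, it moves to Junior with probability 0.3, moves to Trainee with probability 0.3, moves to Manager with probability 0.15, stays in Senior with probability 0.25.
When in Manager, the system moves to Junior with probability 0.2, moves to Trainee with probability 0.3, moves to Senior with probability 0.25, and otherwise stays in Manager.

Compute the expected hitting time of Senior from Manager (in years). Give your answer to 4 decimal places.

Let t(s) be the expected number of years to first reach Senior from state s, with t(Senior) = 0. Conditioning on the first year:
t(Junior) = 1 + 0.35·t(Junior) + 0.2·t(Trainee) + 0.3·t(Manager)
t(Trainee) = 1 + 0.35·t(Junior) + 0.1·t(Trainee) + 0.15·t(Manager)
t(Manager) = 1 + 0.2·t(Junior) + 0.3·t(Trainee) + 0.25·t(Manager)
Solving: t(Junior) = 4.4068, t(Trainee) = 3.4746, t(Manager) = 3.8983.
Expected years from Manager to Senior: 3.8983.

3.8983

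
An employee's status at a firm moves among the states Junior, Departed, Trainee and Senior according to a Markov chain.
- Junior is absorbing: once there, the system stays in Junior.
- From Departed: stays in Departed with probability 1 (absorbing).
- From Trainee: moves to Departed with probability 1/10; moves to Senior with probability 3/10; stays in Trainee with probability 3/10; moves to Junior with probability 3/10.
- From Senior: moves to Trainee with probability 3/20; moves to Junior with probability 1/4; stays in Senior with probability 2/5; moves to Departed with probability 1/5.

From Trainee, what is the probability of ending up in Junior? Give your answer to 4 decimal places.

0.6800

Let h(s) be the probability of absorption at Junior starting from transient state s. Then h(Junior) = 1 and h(Departed) = 0. By first-step analysis:
h(Trainee) = 0.3·1 + 0.1·0 + 0.3·h(Trainee) + 0.3·h(Senior)
h(Senior) = 0.25·1 + 0.2·0 + 0.15·h(Trainee) + 0.4·h(Senior)
Solving: h(Trainee) = 0.6800, h(Senior) = 0.5867.
Starting from Trainee, the probability is 0.6800.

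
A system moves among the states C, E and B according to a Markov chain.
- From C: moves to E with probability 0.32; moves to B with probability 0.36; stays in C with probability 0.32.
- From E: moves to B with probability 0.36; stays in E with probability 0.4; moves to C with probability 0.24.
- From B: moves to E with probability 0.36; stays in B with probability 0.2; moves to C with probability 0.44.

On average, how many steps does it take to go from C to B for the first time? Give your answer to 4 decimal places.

Let t(s) be the expected number of steps to first reach B from state s, with t(B) = 0. Conditioning on the first step:
t(C) = 1 + 0.32·t(C) + 0.32·t(E)
t(E) = 1 + 0.24·t(C) + 0.4·t(E)
Solving: t(C) = 2.7778, t(E) = 2.7778.
Expected steps from C to B: 2.7778.

2.7778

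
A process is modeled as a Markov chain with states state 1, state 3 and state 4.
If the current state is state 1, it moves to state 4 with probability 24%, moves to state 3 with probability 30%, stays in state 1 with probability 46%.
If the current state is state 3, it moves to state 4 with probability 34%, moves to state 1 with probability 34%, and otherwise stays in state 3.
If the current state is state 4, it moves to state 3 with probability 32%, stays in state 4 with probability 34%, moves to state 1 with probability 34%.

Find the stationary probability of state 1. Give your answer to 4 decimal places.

Let the stationary distribution be π with π = πP and π_1 + π_2 + π_3 = 1.
π_1 = 0.46·π_1 + 0.34·π_2 + 0.34·π_3
π_2 = 0.3·π_1 + 0.32·π_2 + 0.32·π_3
Solving with the normalization constraint gives π = (0.3864, 0.3123, 0.3014).
So the stationary probability of state 1 is 0.3864.

0.3864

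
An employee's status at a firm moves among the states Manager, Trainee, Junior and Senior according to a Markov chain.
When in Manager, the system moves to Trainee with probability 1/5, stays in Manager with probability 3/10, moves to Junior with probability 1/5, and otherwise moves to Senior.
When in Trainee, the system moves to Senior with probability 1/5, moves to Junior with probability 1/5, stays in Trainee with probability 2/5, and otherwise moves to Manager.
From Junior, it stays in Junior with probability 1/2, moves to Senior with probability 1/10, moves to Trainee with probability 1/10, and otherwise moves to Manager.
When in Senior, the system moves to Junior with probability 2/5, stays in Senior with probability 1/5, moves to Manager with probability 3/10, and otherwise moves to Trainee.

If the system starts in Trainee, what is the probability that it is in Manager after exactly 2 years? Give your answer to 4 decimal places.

Propagate the distribution vector 2 years from Trainee.
After 0 years: (0.0000, 1.0000, 0.0000, 0.0000)
After 1 year: (0.2000, 0.4000, 0.2000, 0.2000)
After 2 years: (0.2600, 0.2400, 0.3000, 0.2000)
P(in Manager after 2 years) = 0.2600

0.2600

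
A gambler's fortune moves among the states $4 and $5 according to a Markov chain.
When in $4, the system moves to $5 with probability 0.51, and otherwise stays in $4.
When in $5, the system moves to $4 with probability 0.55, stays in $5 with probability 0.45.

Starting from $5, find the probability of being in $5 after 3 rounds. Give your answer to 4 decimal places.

0.4810

Propagate the distribution vector 3 rounds from $5.
After 0 rounds: (0.0000, 1.0000)
After 1 round: (0.5500, 0.4500)
After 2 rounds: (0.5170, 0.4830)
After 3 rounds: (0.5190, 0.4810)
P(in $5 after 3 rounds) = 0.4810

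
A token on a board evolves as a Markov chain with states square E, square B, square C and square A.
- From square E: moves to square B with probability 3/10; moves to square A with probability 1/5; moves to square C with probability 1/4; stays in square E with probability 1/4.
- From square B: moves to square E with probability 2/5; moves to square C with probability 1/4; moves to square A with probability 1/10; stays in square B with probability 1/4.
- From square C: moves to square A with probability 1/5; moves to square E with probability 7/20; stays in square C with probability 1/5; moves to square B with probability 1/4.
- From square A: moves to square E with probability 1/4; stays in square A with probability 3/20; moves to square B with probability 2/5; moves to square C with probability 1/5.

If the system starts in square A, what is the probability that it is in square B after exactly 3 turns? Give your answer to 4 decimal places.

0.2894

Propagate the distribution vector 3 turns from square A.
After 0 turns: (0.0000, 0.0000, 0.0000, 1.0000)
After 1 turn: (0.2500, 0.4000, 0.2000, 0.1500)
After 2 turns: (0.3300, 0.2850, 0.2325, 0.1525)
After 3 turns: (0.3160, 0.2894, 0.2308, 0.1639)
P(in square B after 3 turns) = 0.2894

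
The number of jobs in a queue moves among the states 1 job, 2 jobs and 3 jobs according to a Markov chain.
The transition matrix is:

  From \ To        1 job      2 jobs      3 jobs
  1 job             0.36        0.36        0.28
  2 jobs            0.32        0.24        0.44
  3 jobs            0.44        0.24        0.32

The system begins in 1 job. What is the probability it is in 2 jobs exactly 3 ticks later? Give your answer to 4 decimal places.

Propagate the distribution vector 3 ticks from 1 job.
After 0 ticks: (1.0000, 0.0000, 0.0000)
After 1 tick: (0.3600, 0.3600, 0.2800)
After 2 ticks: (0.3680, 0.2832, 0.3488)
After 3 ticks: (0.3766, 0.2842, 0.3393)
P(in 2 jobs after 3 ticks) = 0.2842

0.2842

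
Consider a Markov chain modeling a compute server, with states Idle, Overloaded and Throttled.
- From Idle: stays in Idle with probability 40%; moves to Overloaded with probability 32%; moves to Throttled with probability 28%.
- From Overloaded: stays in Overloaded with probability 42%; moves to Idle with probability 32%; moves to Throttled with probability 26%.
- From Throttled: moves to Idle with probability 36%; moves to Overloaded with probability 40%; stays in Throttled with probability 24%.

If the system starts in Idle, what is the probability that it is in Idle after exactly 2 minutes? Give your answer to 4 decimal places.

0.3632

Sum over the intermediate state after 1 minute:
P = P(Idle→Idle)·P(Idle→Idle) + P(Idle→Overloaded)·P(Overloaded→Idle) + P(Idle→Throttled)·P(Throttled→Idle)
  = 0.4×0.4 + 0.32×0.32 + 0.28×0.36
  = 0.1600 + 0.1024 + 0.1008 = 0.3632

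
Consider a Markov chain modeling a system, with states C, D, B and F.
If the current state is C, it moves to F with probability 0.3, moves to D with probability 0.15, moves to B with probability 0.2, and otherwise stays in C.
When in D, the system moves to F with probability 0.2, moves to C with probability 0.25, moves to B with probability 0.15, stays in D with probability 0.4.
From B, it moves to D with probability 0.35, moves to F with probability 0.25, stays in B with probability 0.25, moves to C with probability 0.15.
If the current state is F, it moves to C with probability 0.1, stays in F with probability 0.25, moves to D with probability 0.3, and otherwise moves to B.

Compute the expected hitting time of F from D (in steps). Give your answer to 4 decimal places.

Let t(s) be the expected number of steps to first reach F from state s, with t(F) = 0. Conditioning on the first step:
t(C) = 1 + 0.35·t(C) + 0.15·t(D) + 0.2·t(B)
t(D) = 1 + 0.25·t(C) + 0.4·t(D) + 0.15·t(B)
t(B) = 1 + 0.15·t(C) + 0.35·t(D) + 0.25·t(B)
Solving: t(C) = 3.7753, t(D) = 4.2587, t(B) = 4.0758.
Expected steps from D to F: 4.2587.

4.2587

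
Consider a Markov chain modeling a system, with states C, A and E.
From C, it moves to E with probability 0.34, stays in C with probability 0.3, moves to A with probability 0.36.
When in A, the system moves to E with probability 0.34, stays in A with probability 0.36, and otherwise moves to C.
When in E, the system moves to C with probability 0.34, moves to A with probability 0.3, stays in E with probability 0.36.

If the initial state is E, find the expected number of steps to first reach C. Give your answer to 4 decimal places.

Let t(s) be the expected number of steps to first reach C from state s, with t(C) = 0. Conditioning on the first step:
t(A) = 1 + 0.36·t(A) + 0.34·t(E)
t(E) = 1 + 0.3·t(A) + 0.36·t(E)
Solving: t(A) = 3.1860, t(E) = 3.0559.
Expected steps from E to C: 3.0559.

3.0559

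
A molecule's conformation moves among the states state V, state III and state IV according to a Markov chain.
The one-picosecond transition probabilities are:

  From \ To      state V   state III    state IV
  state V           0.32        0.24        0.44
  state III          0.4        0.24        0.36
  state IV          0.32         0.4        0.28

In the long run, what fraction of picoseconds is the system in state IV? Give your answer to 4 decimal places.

Let the stationary distribution be π with π = πP and π_1 + π_2 + π_3 = 1.
π_1 = 0.32·π_1 + 0.4·π_2 + 0.32·π_3
π_2 = 0.24·π_1 + 0.24·π_2 + 0.4·π_3
Solving with the normalization constraint gives π = (0.3438, 0.2974, 0.3588).
So the stationary probability of state IV is 0.3588.

0.3588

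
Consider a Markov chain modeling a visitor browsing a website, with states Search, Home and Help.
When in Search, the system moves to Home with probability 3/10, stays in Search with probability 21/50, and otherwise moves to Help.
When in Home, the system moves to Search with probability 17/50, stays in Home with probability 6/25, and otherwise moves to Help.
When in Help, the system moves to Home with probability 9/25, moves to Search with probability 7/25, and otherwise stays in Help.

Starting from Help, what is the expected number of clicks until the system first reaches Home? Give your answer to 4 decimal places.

2.9372

Let t(s) be the expected number of clicks to first reach Home from state s, with t(Home) = 0. Conditioning on the first click:
t(Search) = 1 + 0.42·t(Search) + 0.28·t(Help)
t(Help) = 1 + 0.28·t(Search) + 0.36·t(Help)
Solving: t(Search) = 3.1421, t(Help) = 2.9372.
Expected clicks from Help to Home: 2.9372.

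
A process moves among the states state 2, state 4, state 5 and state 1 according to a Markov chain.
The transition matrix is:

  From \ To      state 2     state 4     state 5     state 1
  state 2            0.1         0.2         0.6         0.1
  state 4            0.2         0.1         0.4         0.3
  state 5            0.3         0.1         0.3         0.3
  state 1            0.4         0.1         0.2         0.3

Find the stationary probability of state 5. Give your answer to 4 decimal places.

Let the stationary distribution be π with π = πP and π_1 + π_2 + π_3 + π_4 = 1.
π_1 = 0.1·π_1 + 0.2·π_2 + 0.3·π_3 + 0.4·π_4
π_2 = 0.2·π_1 + 0.1·π_2 + 0.1·π_3 + 0.1·π_4
π_3 = 0.6·π_1 + 0.4·π_2 + 0.3·π_3 + 0.2·π_4
Solving with the normalization constraint gives π = (0.2602, 0.1260, 0.3659, 0.2480).
So the stationary probability of state 5 is 0.3659.

0.3659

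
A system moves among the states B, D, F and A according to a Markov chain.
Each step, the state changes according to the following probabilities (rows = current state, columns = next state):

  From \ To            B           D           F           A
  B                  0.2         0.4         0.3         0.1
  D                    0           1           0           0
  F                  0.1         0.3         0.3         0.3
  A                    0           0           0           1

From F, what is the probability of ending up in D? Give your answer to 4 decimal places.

0.5283

Let h(s) be the probability of absorption at D starting from transient state s. Then h(D) = 1 and h(A) = 0. By first-step analysis:
h(B) = 0.2·h(B) + 0.4·1 + 0.3·h(F) + 0.1·0
h(F) = 0.1·h(B) + 0.3·1 + 0.3·h(F) + 0.3·0
Solving: h(B) = 0.6981, h(F) = 0.5283.
Starting from F, the probability is 0.5283.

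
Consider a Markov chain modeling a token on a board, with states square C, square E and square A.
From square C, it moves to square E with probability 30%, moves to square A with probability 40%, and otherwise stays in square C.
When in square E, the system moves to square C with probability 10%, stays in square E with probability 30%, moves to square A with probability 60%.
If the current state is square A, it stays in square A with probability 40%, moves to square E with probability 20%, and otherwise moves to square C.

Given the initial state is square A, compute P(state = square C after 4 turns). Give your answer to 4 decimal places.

0.2940

Propagate the distribution vector 4 turns from square A.
After 0 turns: (0.0000, 0.0000, 1.0000)
After 1 turn: (0.4000, 0.2000, 0.4000)
After 2 turns: (0.3000, 0.2600, 0.4400)
After 3 turns: (0.2920, 0.2560, 0.4520)
After 4 turns: (0.2940, 0.2548, 0.4512)
P(in square C after 4 turns) = 0.2940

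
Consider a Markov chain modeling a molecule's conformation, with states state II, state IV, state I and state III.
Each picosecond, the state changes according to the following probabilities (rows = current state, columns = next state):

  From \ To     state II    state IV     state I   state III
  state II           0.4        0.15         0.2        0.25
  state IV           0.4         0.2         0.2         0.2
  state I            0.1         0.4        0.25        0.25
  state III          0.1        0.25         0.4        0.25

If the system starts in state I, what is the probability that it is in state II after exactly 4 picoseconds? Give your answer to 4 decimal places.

0.2511

Propagate the distribution vector 4 picoseconds from state I.
After 0 picoseconds: (0.0000, 0.0000, 1.0000, 0.0000)
After 1 picosecond: (0.1000, 0.4000, 0.2500, 0.2500)
After 2 picoseconds: (0.2500, 0.2575, 0.2625, 0.2300)
After 3 picoseconds: (0.2523, 0.2515, 0.2591, 0.2371)
After 4 picoseconds: (0.2511, 0.2511, 0.2604, 0.2374)
P(in state II after 4 picoseconds) = 0.2511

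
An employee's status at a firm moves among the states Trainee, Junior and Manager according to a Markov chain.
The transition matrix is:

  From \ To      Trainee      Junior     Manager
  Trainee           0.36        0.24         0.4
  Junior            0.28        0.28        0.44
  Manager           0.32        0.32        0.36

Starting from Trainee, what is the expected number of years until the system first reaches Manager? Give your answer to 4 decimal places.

Let t(s) be the expected number of years to first reach Manager from state s, with t(Manager) = 0. Conditioning on the first year:
t(Trainee) = 1 + 0.36·t(Trainee) + 0.24·t(Junior)
t(Junior) = 1 + 0.28·t(Trainee) + 0.28·t(Junior)
Solving: t(Trainee) = 2.4390, t(Junior) = 2.3374.
Expected years from Trainee to Manager: 2.4390.

2.4390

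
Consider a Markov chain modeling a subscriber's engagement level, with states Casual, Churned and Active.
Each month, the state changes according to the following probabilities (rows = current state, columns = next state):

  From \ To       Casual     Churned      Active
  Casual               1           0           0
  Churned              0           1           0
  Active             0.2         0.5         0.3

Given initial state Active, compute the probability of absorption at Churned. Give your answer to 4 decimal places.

Let h(s) be the probability of absorption at Churned starting from transient state s. Then h(Churned) = 1 and h(Casual) = 0. By first-step analysis:
h(Active) = 0.2·0 + 0.5·1 + 0.3·h(Active)
Solving: h(Active) = 0.7143.
Starting from Active, the probability is 0.7143.

0.7143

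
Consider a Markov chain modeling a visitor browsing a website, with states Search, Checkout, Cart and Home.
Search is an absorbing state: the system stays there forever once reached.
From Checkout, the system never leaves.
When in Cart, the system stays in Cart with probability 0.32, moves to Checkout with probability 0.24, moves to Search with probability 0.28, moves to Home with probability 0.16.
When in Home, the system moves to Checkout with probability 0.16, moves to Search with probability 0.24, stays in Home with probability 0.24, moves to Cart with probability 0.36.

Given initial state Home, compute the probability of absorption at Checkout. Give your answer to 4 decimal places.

Let h(s) be the probability of absorption at Checkout starting from transient state s. Then h(Checkout) = 1 and h(Search) = 0. By first-step analysis:
h(Cart) = 0.28·0 + 0.24·1 + 0.32·h(Cart) + 0.16·h(Home)
h(Home) = 0.24·0 + 0.16·1 + 0.36·h(Cart) + 0.24·h(Home)
Solving: h(Cart) = 0.4530, h(Home) = 0.4251.
Starting from Home, the probability is 0.4251.

0.4251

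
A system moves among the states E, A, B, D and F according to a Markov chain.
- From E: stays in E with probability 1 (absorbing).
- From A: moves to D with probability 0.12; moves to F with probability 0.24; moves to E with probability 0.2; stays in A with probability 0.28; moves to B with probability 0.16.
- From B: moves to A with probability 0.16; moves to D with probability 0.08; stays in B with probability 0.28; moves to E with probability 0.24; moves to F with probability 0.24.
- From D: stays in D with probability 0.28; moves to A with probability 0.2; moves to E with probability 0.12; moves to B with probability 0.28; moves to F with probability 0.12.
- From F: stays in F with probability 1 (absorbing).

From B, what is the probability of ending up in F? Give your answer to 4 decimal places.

0.5084

Let h(s) be the probability of absorption at F starting from transient state s. Then h(F) = 1 and h(E) = 0. By first-step analysis:
h(A) = 0.2·0 + 0.28·h(A) + 0.16·h(B) + 0.12·h(D) + 0.24·1
h(B) = 0.24·0 + 0.16·h(A) + 0.28·h(B) + 0.08·h(D) + 0.24·1
h(D) = 0.12·0 + 0.2·h(A) + 0.28·h(B) + 0.28·h(D) + 0.12·1
Solving: h(A) = 0.5316, h(B) = 0.5084, h(D) = 0.5120.
Starting from B, the probability is 0.5084.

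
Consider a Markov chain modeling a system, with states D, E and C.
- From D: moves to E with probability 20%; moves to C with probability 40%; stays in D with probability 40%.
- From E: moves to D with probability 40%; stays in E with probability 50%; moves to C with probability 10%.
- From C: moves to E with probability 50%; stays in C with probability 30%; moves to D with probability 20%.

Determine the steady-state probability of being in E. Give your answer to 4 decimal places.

Let the stationary distribution be π with π = πP and π_1 + π_2 + π_3 = 1.
π_1 = 0.4·π_1 + 0.4·π_2 + 0.2·π_3
π_2 = 0.2·π_1 + 0.5·π_2 + 0.5·π_3
Solving with the normalization constraint gives π = (0.3488, 0.3953, 0.2558).
So the stationary probability of E is 0.3953.

0.3953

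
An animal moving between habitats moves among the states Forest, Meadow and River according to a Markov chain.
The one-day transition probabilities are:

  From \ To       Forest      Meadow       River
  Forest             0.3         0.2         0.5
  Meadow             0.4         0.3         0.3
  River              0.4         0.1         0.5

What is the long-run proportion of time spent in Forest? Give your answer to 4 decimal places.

0.3636

Let the stationary distribution be π with π = πP and π_1 + π_2 + π_3 = 1.
π_1 = 0.3·π_1 + 0.4·π_2 + 0.4·π_3
π_2 = 0.2·π_1 + 0.3·π_2 + 0.1·π_3
Solving with the normalization constraint gives π = (0.3636, 0.1705, 0.4659).
So the stationary probability of Forest is 0.3636.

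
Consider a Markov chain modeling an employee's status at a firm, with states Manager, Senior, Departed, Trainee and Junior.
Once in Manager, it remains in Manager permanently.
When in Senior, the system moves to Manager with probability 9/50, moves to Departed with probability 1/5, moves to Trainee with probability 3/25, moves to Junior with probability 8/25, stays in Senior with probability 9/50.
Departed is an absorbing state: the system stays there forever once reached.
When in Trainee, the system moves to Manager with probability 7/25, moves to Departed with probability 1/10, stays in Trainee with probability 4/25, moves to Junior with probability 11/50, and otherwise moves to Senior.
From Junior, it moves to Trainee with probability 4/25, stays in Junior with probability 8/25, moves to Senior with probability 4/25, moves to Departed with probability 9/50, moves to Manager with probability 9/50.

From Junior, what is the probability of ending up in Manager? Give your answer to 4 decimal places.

Let h(s) be the probability of absorption at Manager starting from transient state s. Then h(Manager) = 1 and h(Departed) = 0. By first-step analysis:
h(Senior) = 0.18·1 + 0.18·h(Senior) + 0.2·0 + 0.12·h(Trainee) + 0.32·h(Junior)
h(Trainee) = 0.28·1 + 0.24·h(Senior) + 0.1·0 + 0.16·h(Trainee) + 0.22·h(Junior)
h(Junior) = 0.18·1 + 0.16·h(Senior) + 0.18·0 + 0.16·h(Trainee) + 0.32·h(Junior)
Solving: h(Senior) = 0.5183, h(Trainee) = 0.6209, h(Junior) = 0.5328.
Starting from Junior, the probability is 0.5328.

0.5328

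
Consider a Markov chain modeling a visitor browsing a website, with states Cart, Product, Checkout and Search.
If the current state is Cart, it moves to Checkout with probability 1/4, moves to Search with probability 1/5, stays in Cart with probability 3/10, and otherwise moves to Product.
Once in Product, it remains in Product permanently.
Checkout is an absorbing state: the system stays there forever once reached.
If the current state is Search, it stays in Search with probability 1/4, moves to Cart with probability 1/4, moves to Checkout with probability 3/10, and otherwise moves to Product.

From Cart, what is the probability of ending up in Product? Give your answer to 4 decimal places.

Let h(s) be the probability of absorption at Product starting from transient state s. Then h(Product) = 1 and h(Checkout) = 0. By first-step analysis:
h(Cart) = 0.3·h(Cart) + 0.25·1 + 0.25·0 + 0.2·h(Search)
h(Search) = 0.25·h(Cart) + 0.2·1 + 0.3·0 + 0.25·h(Search)
Solving: h(Cart) = 0.4789, h(Search) = 0.4263.
Starting from Cart, the probability is 0.4789.

0.4789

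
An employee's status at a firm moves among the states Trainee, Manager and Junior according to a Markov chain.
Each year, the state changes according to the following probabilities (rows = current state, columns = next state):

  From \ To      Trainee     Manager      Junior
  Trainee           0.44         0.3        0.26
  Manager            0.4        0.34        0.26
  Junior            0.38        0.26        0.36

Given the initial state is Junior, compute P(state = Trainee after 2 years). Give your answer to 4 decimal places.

0.4080

Sum over the intermediate state after 1 year:
P = P(Junior→Trainee)·P(Trainee→Trainee) + P(Junior→Manager)·P(Manager→Trainee) + P(Junior→Junior)·P(Junior→Trainee)
  = 0.38×0.44 + 0.26×0.4 + 0.36×0.38
  = 0.1672 + 0.1040 + 0.1368 = 0.4080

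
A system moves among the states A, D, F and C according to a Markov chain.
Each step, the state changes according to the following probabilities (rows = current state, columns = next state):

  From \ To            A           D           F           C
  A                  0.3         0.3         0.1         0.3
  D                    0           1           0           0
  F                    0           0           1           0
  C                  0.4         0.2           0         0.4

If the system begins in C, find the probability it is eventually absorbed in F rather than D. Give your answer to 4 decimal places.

0.1333

Let h(s) be the probability of absorption at F starting from transient state s. Then h(F) = 1 and h(D) = 0. By first-step analysis:
h(A) = 0.3·h(A) + 0.3·0 + 0.1·1 + 0.3·h(C)
h(C) = 0.4·h(A) + 0.2·0 + 0.4·h(C)
Solving: h(A) = 0.2000, h(C) = 0.1333.
Starting from C, the probability is 0.1333.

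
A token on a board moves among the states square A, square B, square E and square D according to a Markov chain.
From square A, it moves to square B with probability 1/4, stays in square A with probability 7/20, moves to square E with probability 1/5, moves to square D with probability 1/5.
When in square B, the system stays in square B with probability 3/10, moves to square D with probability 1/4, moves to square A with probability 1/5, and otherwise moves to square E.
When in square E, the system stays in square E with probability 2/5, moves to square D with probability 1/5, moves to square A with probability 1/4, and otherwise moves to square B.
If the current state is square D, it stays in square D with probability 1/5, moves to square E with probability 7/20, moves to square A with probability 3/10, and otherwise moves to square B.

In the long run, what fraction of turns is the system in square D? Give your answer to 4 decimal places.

0.2105

Let the stationary distribution be π with π = πP and π_1 + π_2 + π_3 + π_4 = 1.
π_1 = 0.35·π_1 + 0.2·π_2 + 0.25·π_3 + 0.3·π_4
π_2 = 0.25·π_1 + 0.3·π_2 + 0.15·π_3 + 0.15·π_4
π_3 = 0.2·π_1 + 0.25·π_2 + 0.4·π_3 + 0.35·π_4
Solving with the normalization constraint gives π = (0.2778, 0.2092, 0.3025, 0.2105).
So the stationary probability of square D is 0.2105.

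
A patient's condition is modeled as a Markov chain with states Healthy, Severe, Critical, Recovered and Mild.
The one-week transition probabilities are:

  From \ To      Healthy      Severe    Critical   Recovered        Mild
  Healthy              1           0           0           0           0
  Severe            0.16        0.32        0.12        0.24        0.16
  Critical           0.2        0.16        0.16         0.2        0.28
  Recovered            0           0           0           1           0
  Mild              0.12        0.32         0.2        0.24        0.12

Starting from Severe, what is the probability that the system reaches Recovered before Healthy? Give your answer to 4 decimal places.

0.5962

Let h(s) be the probability of absorption at Recovered starting from transient state s. Then h(Recovered) = 1 and h(Healthy) = 0. By first-step analysis:
h(Severe) = 0.16·0 + 0.32·h(Severe) + 0.12·h(Critical) + 0.24·1 + 0.16·h(Mild)
h(Critical) = 0.2·0 + 0.16·h(Severe) + 0.16·h(Critical) + 0.2·1 + 0.28·h(Mild)
h(Mild) = 0.12·0 + 0.32·h(Severe) + 0.2·h(Critical) + 0.24·1 + 0.12·h(Mild)
Solving: h(Severe) = 0.5962, h(Critical) = 0.5570, h(Mild) = 0.6161.
Starting from Severe, the probability is 0.5962.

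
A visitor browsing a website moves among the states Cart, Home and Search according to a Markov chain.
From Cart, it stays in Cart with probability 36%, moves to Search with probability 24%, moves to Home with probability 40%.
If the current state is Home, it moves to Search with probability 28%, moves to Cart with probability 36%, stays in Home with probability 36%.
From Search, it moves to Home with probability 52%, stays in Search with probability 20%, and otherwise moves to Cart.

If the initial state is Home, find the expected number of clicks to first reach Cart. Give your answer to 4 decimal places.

2.9476

Let t(s) be the expected number of clicks to first reach Cart from state s, with t(Cart) = 0. Conditioning on the first click:
t(Home) = 1 + 0.36·t(Home) + 0.28·t(Search)
t(Search) = 1 + 0.52·t(Home) + 0.2·t(Search)
Solving: t(Home) = 2.9476, t(Search) = 3.1659.
Expected clicks from Home to Cart: 2.9476.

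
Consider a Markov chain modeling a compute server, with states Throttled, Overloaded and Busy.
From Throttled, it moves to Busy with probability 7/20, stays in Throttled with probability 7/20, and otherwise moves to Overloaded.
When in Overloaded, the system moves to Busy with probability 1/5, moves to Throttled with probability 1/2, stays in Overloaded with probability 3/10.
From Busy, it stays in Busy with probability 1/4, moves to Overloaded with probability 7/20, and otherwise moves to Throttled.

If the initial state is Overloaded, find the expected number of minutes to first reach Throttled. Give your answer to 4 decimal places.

2.0879

Let t(s) be the expected number of minutes to first reach Throttled from state s, with t(Throttled) = 0. Conditioning on the first minute:
t(Overloaded) = 1 + 0.3·t(Overloaded) + 0.2·t(Busy)
t(Busy) = 1 + 0.35·t(Overloaded) + 0.25·t(Busy)
Solving: t(Overloaded) = 2.0879, t(Busy) = 2.3077.
Expected minutes from Overloaded to Throttled: 2.0879.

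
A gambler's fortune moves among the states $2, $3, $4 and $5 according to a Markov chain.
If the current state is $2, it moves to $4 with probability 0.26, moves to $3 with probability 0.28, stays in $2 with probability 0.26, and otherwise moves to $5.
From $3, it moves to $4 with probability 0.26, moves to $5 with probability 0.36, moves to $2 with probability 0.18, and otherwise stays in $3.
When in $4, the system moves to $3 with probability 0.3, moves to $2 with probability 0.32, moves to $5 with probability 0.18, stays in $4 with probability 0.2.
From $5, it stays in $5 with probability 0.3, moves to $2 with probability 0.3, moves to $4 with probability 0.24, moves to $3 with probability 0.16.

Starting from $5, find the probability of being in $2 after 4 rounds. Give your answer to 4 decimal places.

Propagate the distribution vector 4 rounds from $5.
After 0 rounds: (0.0000, 0.0000, 0.0000, 1.0000)
After 1 round: (0.3000, 0.1600, 0.2400, 0.3000)
After 2 rounds: (0.2736, 0.2360, 0.2396, 0.2508)
After 3 rounds: (0.2655, 0.2358, 0.2406, 0.2580)
After 4 rounds: (0.2659, 0.2350, 0.2404, 0.2587)
P(in $2 after 4 rounds) = 0.2659

0.2659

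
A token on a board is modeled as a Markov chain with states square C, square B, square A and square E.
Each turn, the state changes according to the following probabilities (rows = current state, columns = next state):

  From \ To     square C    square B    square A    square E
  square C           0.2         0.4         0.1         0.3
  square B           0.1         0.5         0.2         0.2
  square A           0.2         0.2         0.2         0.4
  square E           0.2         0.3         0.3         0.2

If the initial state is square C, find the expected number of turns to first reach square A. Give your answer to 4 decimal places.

5.2973

Let t(s) be the expected number of turns to first reach square A from state s, with t(square A) = 0. Conditioning on the first turn:
t(square C) = 1 + 0.2·t(square C) + 0.4·t(square B) + 0.3·t(square E)
t(square B) = 1 + 0.1·t(square C) + 0.5·t(square B) + 0.2·t(square E)
t(square E) = 1 + 0.2·t(square C) + 0.3·t(square B) + 0.2·t(square E)
Solving: t(square C) = 5.2973, t(square B) = 4.8108, t(square E) = 4.3784.
Expected turns from square C to square A: 5.2973.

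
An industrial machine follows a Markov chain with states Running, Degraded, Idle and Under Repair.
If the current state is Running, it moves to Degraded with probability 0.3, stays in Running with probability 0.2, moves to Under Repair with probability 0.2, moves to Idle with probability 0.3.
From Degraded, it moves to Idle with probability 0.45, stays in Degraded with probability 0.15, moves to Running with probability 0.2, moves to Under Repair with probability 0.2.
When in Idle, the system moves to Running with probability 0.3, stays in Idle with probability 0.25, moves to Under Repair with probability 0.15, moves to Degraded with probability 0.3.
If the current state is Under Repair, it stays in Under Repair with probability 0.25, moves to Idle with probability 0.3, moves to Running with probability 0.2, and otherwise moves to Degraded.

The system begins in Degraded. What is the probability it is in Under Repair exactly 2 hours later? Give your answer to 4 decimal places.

0.1875

Propagate the distribution vector 2 hours from Degraded.
After 0 hours: (0.0000, 1.0000, 0.0000, 0.0000)
After 1 hour: (0.2000, 0.1500, 0.4500, 0.2000)
After 2 hours: (0.2450, 0.2675, 0.3000, 0.1875)
P(in Under Repair after 2 hours) = 0.1875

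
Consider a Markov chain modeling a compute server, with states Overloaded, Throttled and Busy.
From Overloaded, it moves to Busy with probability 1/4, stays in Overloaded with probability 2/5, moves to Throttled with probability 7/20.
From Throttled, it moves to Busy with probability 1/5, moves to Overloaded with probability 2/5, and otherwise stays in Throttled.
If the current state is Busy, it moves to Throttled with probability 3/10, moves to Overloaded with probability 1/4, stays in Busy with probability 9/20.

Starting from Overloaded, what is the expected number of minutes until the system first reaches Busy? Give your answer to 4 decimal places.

4.3182

Let t(s) be the expected number of minutes to first reach Busy from state s, with t(Busy) = 0. Conditioning on the first minute:
t(Overloaded) = 1 + 0.4·t(Overloaded) + 0.35·t(Throttled)
t(Throttled) = 1 + 0.4·t(Overloaded) + 0.4·t(Throttled)
Solving: t(Overloaded) = 4.3182, t(Throttled) = 4.5455.
Expected minutes from Overloaded to Busy: 4.3182.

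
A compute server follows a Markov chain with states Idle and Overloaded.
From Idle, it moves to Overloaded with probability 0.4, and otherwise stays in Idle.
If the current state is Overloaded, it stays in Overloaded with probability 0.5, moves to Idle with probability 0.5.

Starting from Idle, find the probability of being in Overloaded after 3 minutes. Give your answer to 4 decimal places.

0.4440

Propagate the distribution vector 3 minutes from Idle.
After 0 minutes: (1.0000, 0.0000)
After 1 minute: (0.6000, 0.4000)
After 2 minutes: (0.5600, 0.4400)
After 3 minutes: (0.5560, 0.4440)
P(in Overloaded after 3 minutes) = 0.4440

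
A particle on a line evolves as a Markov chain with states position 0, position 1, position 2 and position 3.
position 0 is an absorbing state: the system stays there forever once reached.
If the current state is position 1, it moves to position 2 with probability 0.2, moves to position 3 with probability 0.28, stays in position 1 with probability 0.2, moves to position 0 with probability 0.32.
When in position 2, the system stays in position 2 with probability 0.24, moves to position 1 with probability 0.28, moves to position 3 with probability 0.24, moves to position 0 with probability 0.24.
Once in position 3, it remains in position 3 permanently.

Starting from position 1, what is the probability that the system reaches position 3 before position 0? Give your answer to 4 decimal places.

Let h(s) be the probability of absorption at position 3 starting from transient state s. Then h(position 3) = 1 and h(position 0) = 0. By first-step analysis:
h(position 1) = 0.32·0 + 0.2·h(position 1) + 0.2·h(position 2) + 0.28·1
h(position 2) = 0.24·0 + 0.28·h(position 1) + 0.24·h(position 2) + 0.24·1
Solving: h(position 1) = 0.4725, h(position 2) = 0.4899.
Starting from position 1, the probability is 0.4725.

0.4725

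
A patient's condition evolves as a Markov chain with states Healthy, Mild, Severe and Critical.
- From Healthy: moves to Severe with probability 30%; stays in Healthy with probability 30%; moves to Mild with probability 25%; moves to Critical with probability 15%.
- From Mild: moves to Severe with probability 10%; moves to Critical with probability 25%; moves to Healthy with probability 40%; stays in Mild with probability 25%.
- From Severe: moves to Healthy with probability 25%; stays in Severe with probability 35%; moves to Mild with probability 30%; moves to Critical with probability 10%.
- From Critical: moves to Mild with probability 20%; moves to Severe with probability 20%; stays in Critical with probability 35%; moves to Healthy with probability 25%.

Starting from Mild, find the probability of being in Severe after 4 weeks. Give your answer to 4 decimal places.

Propagate the distribution vector 4 weeks from Mild.
After 0 weeks: (0.0000, 1.0000, 0.0000, 0.0000)
After 1 week: (0.4000, 0.2500, 0.1000, 0.2500)
After 2 weeks: (0.3075, 0.2425, 0.2300, 0.2200)
After 3 weeks: (0.3018, 0.2505, 0.2410, 0.2068)
After 4 weeks: (0.3027, 0.2517, 0.2413, 0.2044)
P(in Severe after 4 weeks) = 0.2413

0.2413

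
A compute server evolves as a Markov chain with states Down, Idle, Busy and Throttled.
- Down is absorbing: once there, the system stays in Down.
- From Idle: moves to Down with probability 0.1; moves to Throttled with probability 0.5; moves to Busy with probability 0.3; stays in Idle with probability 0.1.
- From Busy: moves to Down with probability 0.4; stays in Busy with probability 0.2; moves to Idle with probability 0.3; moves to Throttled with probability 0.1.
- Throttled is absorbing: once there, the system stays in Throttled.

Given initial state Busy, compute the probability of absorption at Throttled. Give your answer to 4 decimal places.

0.3810

Let h(s) be the probability of absorption at Throttled starting from transient state s. Then h(Throttled) = 1 and h(Down) = 0. By first-step analysis:
h(Idle) = 0.1·0 + 0.1·h(Idle) + 0.3·h(Busy) + 0.5·1
h(Busy) = 0.4·0 + 0.3·h(Idle) + 0.2·h(Busy) + 0.1·1
Solving: h(Idle) = 0.6825, h(Busy) = 0.3810.
Starting from Busy, the probability is 0.3810.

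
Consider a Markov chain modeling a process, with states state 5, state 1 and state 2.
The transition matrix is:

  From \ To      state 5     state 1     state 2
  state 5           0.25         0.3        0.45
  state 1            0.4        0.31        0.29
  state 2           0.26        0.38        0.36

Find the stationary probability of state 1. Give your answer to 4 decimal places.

Let the stationary distribution be π with π = πP and π_1 + π_2 + π_3 = 1.
π_1 = 0.25·π_1 + 0.4·π_2 + 0.26·π_3
π_2 = 0.3·π_1 + 0.31·π_2 + 0.38·π_3
Solving with the normalization constraint gives π = (0.3035, 0.3324, 0.3640).
So the stationary probability of state 1 is 0.3324.

0.3324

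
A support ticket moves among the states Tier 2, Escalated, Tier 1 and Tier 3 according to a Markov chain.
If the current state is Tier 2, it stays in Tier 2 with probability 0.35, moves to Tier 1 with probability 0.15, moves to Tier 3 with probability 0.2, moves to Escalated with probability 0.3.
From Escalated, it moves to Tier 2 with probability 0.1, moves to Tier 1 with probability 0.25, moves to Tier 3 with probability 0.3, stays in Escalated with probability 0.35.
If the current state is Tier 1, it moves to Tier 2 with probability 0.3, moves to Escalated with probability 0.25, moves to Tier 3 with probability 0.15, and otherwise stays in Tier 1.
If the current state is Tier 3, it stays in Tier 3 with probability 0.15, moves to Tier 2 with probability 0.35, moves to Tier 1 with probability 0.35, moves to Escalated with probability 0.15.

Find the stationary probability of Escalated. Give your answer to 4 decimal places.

Let the stationary distribution be π with π = πP and π_1 + π_2 + π_3 + π_4 = 1.
π_1 = 0.35·π_1 + 0.1·π_2 + 0.3·π_3 + 0.35·π_4
π_2 = 0.3·π_1 + 0.35·π_2 + 0.25·π_3 + 0.15·π_4
π_3 = 0.15·π_1 + 0.25·π_2 + 0.3·π_3 + 0.35·π_4
Solving with the normalization constraint gives π = (0.2697, 0.2701, 0.2562, 0.2040).
So the stationary probability of Escalated is 0.2701.

0.2701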